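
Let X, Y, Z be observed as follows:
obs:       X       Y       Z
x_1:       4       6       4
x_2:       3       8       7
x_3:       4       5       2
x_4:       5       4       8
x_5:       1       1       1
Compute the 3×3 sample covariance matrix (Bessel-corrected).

Step 1 — column means:
  mean(X) = (4 + 3 + 4 + 5 + 1) / 5 = 17/5 = 3.4
  mean(Y) = (6 + 8 + 5 + 4 + 1) / 5 = 24/5 = 4.8
  mean(Z) = (4 + 7 + 2 + 8 + 1) / 5 = 22/5 = 4.4

Step 2 — sample covariance S[i,j] = (1/(n-1)) · Σ_k (x_{k,i} - mean_i) · (x_{k,j} - mean_j), with n-1 = 4.
  S[X,X] = ((0.6)·(0.6) + (-0.4)·(-0.4) + (0.6)·(0.6) + (1.6)·(1.6) + (-2.4)·(-2.4)) / 4 = 9.2/4 = 2.3
  S[X,Y] = ((0.6)·(1.2) + (-0.4)·(3.2) + (0.6)·(0.2) + (1.6)·(-0.8) + (-2.4)·(-3.8)) / 4 = 7.4/4 = 1.85
  S[X,Z] = ((0.6)·(-0.4) + (-0.4)·(2.6) + (0.6)·(-2.4) + (1.6)·(3.6) + (-2.4)·(-3.4)) / 4 = 11.2/4 = 2.8
  S[Y,Y] = ((1.2)·(1.2) + (3.2)·(3.2) + (0.2)·(0.2) + (-0.8)·(-0.8) + (-3.8)·(-3.8)) / 4 = 26.8/4 = 6.7
  S[Y,Z] = ((1.2)·(-0.4) + (3.2)·(2.6) + (0.2)·(-2.4) + (-0.8)·(3.6) + (-3.8)·(-3.4)) / 4 = 17.4/4 = 4.35
  S[Z,Z] = ((-0.4)·(-0.4) + (2.6)·(2.6) + (-2.4)·(-2.4) + (3.6)·(3.6) + (-3.4)·(-3.4)) / 4 = 37.2/4 = 9.3

S is symmetric (S[j,i] = S[i,j]). Assembling:

S = [[2.3, 1.85, 2.8],
 [1.85, 6.7, 4.35],
 [2.8, 4.35, 9.3]]


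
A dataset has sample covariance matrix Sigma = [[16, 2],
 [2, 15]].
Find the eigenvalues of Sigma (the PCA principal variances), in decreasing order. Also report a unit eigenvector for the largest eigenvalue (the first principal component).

Step 1 — characteristic polynomial of 2×2 Sigma:
  det(Sigma - λI) = λ² - trace · λ + det = 0.
  trace = 16 + 15 = 31, det = 16·15 - (2)² = 236.
Step 2 — discriminant:
  Δ = trace² - 4·det = 961 - 944 = 17.
Step 3 — eigenvalues:
  λ = (trace ± √Δ)/2 = (31 ± 4.1231)/2,
  λ_1 = 17.5616,  λ_2 = 13.4384.

Step 4 — unit eigenvector for λ_1: solve (Sigma - λ_1 I)v = 0. First row:
  (16 - 17.5616)·v_x + (2)·v_y = 0, i.e. (-1.5616)·v_x + (2)·v_y = 0,
  so v ∝ (b, λ_1 - a) = (2, 1.5616) = u.
  ||u|| = √((2)² + (1.5616)²) = √(6.4384) ≈ 2.5374,
  v_1 = u/||u|| ≈ (0.7882, 0.6154) (||v_1|| = 1).

λ_1 = 17.5616,  λ_2 = 13.4384;  v_1 ≈ (0.7882, 0.6154)


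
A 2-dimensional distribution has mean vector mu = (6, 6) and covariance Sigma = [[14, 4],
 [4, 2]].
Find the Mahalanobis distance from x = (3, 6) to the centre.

Step 1 — centre the observation: (x - mu) = (-3, 0).

Step 2 — invert Sigma. det(Sigma) = 14·2 - (4)² = 12.
  Sigma^{-1} = (1/det) · [[d, -b], [-b, a]] = [[0.1667, -0.3333],
 [-0.3333, 1.1667]].

Step 3 — form the quadratic (x - mu)^T · Sigma^{-1} · (x - mu):
  Sigma^{-1} · (x - mu) = (-0.5, 1).
  (x - mu)^T · [Sigma^{-1} · (x - mu)] = (-3)·(-0.5) + (0)·(1) = 1.5.

Step 4 — take square root: d = √(1.5) ≈ 1.2247.

d(x, mu) = √(1.5) ≈ 1.2247


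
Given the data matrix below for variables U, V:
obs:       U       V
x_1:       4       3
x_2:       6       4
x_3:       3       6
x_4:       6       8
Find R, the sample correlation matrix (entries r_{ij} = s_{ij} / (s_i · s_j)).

Step 1 — column means:
  mean(U) = (4 + 6 + 3 + 6) / 4 = 19/4 = 4.75
  mean(V) = (3 + 4 + 6 + 8) / 4 = 21/4 = 5.25

Step 2 — sample variances and covariances s[i,j] = (1/(n-1)) · Σ_k (x_{k,i} - mean_i) · (x_{k,j} - mean_j), with n-1 = 3:
  s[U,U] = ((-0.75)·(-0.75) + (1.25)·(1.25) + (-1.75)·(-1.75) + (1.25)·(1.25)) / 3 = 6.75/3 = 2.25
  s[U,V] = ((-0.75)·(-2.25) + (1.25)·(-1.25) + (-1.75)·(0.75) + (1.25)·(2.75)) / 3 = 2.25/3 = 0.75
  s[V,V] = ((-2.25)·(-2.25) + (-1.25)·(-1.25) + (0.75)·(0.75) + (2.75)·(2.75)) / 3 = 14.75/3 = 4.9167
  Sample standard deviations s_i = √(s[i,i]):
  s(U) = √(2.25) = 1.5
  s(V) = √(4.9167) = 2.2174

Step 3 — r_{ij} = s_{ij} / (s_i · s_j):
  r[U,U] = 1 (diagonal).
  r[U,V] = 0.75 / (1.5 · 2.2174) = 0.75 / 3.326 = 0.2255
  r[V,V] = 1 (diagonal).

R is symmetric with unit diagonal. Assembling:

R = [[1, 0.2255],
 [0.2255, 1]]


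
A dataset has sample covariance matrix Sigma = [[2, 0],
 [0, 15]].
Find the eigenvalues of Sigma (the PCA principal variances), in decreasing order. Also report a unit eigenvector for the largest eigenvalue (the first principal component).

Step 1 — characteristic polynomial of 2×2 Sigma:
  det(Sigma - λI) = λ² - trace · λ + det = 0.
  trace = 2 + 15 = 17, det = 2·15 - (0)² = 30.
Step 2 — discriminant:
  Δ = trace² - 4·det = 289 - 120 = 169.
Step 3 — eigenvalues:
  λ = (trace ± √Δ)/2 = (17 ± 13)/2,
  λ_1 = 15,  λ_2 = 2.

Step 4 — unit eigenvector for λ_1: Sigma is diagonal, so its eigenvectors are the coordinate axes. λ_1 = 15 is the diagonal entry on the second coordinate axis, hence
  v_1 = (0, 1) (||v_1|| = 1).

λ_1 = 15,  λ_2 = 2;  v_1 ≈ (0, 1)


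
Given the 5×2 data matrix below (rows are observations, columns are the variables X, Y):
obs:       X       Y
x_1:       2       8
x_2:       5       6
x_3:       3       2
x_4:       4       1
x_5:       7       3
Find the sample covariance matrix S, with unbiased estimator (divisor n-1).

Step 1 — column means:
  mean(X) = (2 + 5 + 3 + 4 + 7) / 5 = 21/5 = 4.2
  mean(Y) = (8 + 6 + 2 + 1 + 3) / 5 = 20/5 = 4

Step 2 — sample covariance S[i,j] = (1/(n-1)) · Σ_k (x_{k,i} - mean_i) · (x_{k,j} - mean_j), with n-1 = 4.
  S[X,X] = ((-2.2)·(-2.2) + (0.8)·(0.8) + (-1.2)·(-1.2) + (-0.2)·(-0.2) + (2.8)·(2.8)) / 4 = 14.8/4 = 3.7
  S[X,Y] = ((-2.2)·(4) + (0.8)·(2) + (-1.2)·(-2) + (-0.2)·(-3) + (2.8)·(-1)) / 4 = -7/4 = -1.75
  S[Y,Y] = ((4)·(4) + (2)·(2) + (-2)·(-2) + (-3)·(-3) + (-1)·(-1)) / 4 = 34/4 = 8.5

S is symmetric (S[j,i] = S[i,j]). Assembling:

S = [[3.7, -1.75],
 [-1.75, 8.5]]


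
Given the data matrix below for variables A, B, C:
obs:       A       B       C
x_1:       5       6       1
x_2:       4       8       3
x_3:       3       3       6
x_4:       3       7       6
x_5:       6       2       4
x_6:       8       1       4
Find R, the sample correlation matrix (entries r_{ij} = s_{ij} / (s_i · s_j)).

Step 1 — column means:
  mean(A) = (5 + 4 + 3 + 3 + 6 + 8) / 6 = 29/6 = 4.8333
  mean(B) = (6 + 8 + 3 + 7 + 2 + 1) / 6 = 27/6 = 4.5
  mean(C) = (1 + 3 + 6 + 6 + 4 + 4) / 6 = 24/6 = 4

Step 2 — sample variances and covariances s[i,j] = (1/(n-1)) · Σ_k (x_{k,i} - mean_i) · (x_{k,j} - mean_j), with n-1 = 5:
  s[A,A] = ((0.1667)·(0.1667) + (-0.8333)·(-0.8333) + (-1.8333)·(-1.8333) + (-1.8333)·(-1.8333) + (1.1667)·(1.1667) + (3.1667)·(3.1667)) / 5 = 18.8333/5 = 3.7667
  s[A,B] = ((0.1667)·(1.5) + (-0.8333)·(3.5) + (-1.8333)·(-1.5) + (-1.8333)·(2.5) + (1.1667)·(-2.5) + (3.1667)·(-3.5)) / 5 = -18.5/5 = -3.7
  s[A,C] = ((0.1667)·(-3) + (-0.8333)·(-1) + (-1.8333)·(2) + (-1.8333)·(2) + (1.1667)·(0) + (3.1667)·(0)) / 5 = -7/5 = -1.4
  s[B,B] = ((1.5)·(1.5) + (3.5)·(3.5) + (-1.5)·(-1.5) + (2.5)·(2.5) + (-2.5)·(-2.5) + (-3.5)·(-3.5)) / 5 = 41.5/5 = 8.3
  s[B,C] = ((1.5)·(-3) + (3.5)·(-1) + (-1.5)·(2) + (2.5)·(2) + (-2.5)·(0) + (-3.5)·(0)) / 5 = -6/5 = -1.2
  s[C,C] = ((-3)·(-3) + (-1)·(-1) + (2)·(2) + (2)·(2) + (0)·(0) + (0)·(0)) / 5 = 18/5 = 3.6
  Sample standard deviations s_i = √(s[i,i]):
  s(A) = √(3.7667) = 1.9408
  s(B) = √(8.3) = 2.881
  s(C) = √(3.6) = 1.8974

Step 3 — r_{ij} = s_{ij} / (s_i · s_j):
  r[A,A] = 1 (diagonal).
  r[A,B] = -3.7 / (1.9408 · 2.881) = -3.7 / 5.5914 = -0.6617
  r[A,C] = -1.4 / (1.9408 · 1.8974) = -1.4 / 3.6824 = -0.3802
  r[B,B] = 1 (diagonal).
  r[B,C] = -1.2 / (2.881 · 1.8974) = -1.2 / 5.4663 = -0.2195
  r[C,C] = 1 (diagonal).

R is symmetric with unit diagonal. Assembling:

R = [[1, -0.6617, -0.3802],
 [-0.6617, 1, -0.2195],
 [-0.3802, -0.2195, 1]]


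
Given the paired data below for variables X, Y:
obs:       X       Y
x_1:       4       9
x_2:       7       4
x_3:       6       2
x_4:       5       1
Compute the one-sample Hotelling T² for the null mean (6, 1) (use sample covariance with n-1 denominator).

Step 1 — sample mean vector:
  mean(X) = (4 + 7 + 6 + 5) / 4 = 22/4 = 5.5
  mean(Y) = (9 + 4 + 2 + 1) / 4 = 16/4 = 4
  x̄ = (5.5, 4),  deviation x̄ - mu_0 = (5.5, 4) - (6, 1) = (-0.5, 3).

Step 2 — sample covariance matrix, S[i,j] = (1/(n-1)) · Σ_k (x_{k,i} - mean_i) · (x_{k,j} - mean_j), divisor n-1 = 3:
  S[X,X] = ((-1.5)·(-1.5) + (1.5)·(1.5) + (0.5)·(0.5) + (-0.5)·(-0.5)) / 3 = 5/3 = 1.6667
  S[X,Y] = ((-1.5)·(5) + (1.5)·(0) + (0.5)·(-2) + (-0.5)·(-3)) / 3 = -7/3 = -2.3333
  S[Y,Y] = ((5)·(5) + (0)·(0) + (-2)·(-2) + (-3)·(-3)) / 3 = 38/3 = 12.6667
  S = [[1.6667, -2.3333],
 [-2.3333, 12.6667]].

Step 3 — invert S. det(S) = 1.6667·12.6667 - (-2.3333)² = 15.6667.
  S^{-1} = (1/det) · [[d, -b], [-b, a]] = [[0.8085, 0.1489],
 [0.1489, 0.1064]].

Step 4 — quadratic form (x̄ - mu_0)^T · S^{-1} · (x̄ - mu_0):
  S^{-1} · (x̄ - mu_0) = (0.0426, 0.2447),
  (x̄ - mu_0)^T · [...] = (-0.5)·(0.0426) + (3)·(0.2447) = 0.7128.

Step 5 — scale by n: T² = 4 · 0.7128 = 2.8511.

T² ≈ 2.8511


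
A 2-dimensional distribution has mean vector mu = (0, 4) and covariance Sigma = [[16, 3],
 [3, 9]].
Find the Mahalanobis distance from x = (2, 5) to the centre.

Step 1 — centre the observation: (x - mu) = (2, 1).

Step 2 — invert Sigma. det(Sigma) = 16·9 - (3)² = 135.
  Sigma^{-1} = (1/det) · [[d, -b], [-b, a]] = [[0.0667, -0.0222],
 [-0.0222, 0.1185]].

Step 3 — form the quadratic (x - mu)^T · Sigma^{-1} · (x - mu):
  Sigma^{-1} · (x - mu) = (0.1111, 0.0741).
  (x - mu)^T · [Sigma^{-1} · (x - mu)] = (2)·(0.1111) + (1)·(0.0741) = 0.2963.

Step 4 — take square root: d = √(0.2963) ≈ 0.5443.

d(x, mu) = √(0.2963) ≈ 0.5443


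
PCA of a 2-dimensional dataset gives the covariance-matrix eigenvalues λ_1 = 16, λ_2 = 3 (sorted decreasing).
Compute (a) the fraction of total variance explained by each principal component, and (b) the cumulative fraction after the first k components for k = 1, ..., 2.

Step 1 — total variance = trace(Sigma) = Σ λ_i = 16 + 3 = 19.

Step 2 — fraction explained by component i = λ_i / Σ λ:
  PC1: 16/19 = 0.8421
  PC2: 3/19 = 0.1579

Step 3 — cumulative fraction after k components = (λ_1 + ... + λ_k) / Σ λ:
  k = 1: 16/19 = 0.8421
  k = 2: (16 + 3)/19 = 19/19 = 1

Summary (fraction, with percent):

explained: PC1 0.8421 (84.21%), PC2 0.1579 (15.79%);  cumulative: 0.8421, 1


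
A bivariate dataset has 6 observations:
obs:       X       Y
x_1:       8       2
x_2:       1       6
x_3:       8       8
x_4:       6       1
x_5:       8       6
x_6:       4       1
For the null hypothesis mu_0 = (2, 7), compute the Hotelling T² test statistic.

Step 1 — sample mean vector:
  mean(X) = (8 + 1 + 8 + 6 + 8 + 4) / 6 = 35/6 = 5.8333
  mean(Y) = (2 + 6 + 8 + 1 + 6 + 1) / 6 = 24/6 = 4
  x̄ = (5.8333, 4),  deviation x̄ - mu_0 = (5.8333, 4) - (2, 7) = (3.8333, -3).

Step 2 — sample covariance matrix, S[i,j] = (1/(n-1)) · Σ_k (x_{k,i} - mean_i) · (x_{k,j} - mean_j), divisor n-1 = 5:
  S[X,X] = ((2.1667)·(2.1667) + (-4.8333)·(-4.8333) + (2.1667)·(2.1667) + (0.1667)·(0.1667) + (2.1667)·(2.1667) + (-1.8333)·(-1.8333)) / 5 = 40.8333/5 = 8.1667
  S[X,Y] = ((2.1667)·(-2) + (-4.8333)·(2) + (2.1667)·(4) + (0.1667)·(-3) + (2.1667)·(2) + (-1.8333)·(-3)) / 5 = 4/5 = 0.8
  S[Y,Y] = ((-2)·(-2) + (2)·(2) + (4)·(4) + (-3)·(-3) + (2)·(2) + (-3)·(-3)) / 5 = 46/5 = 9.2
  S = [[8.1667, 0.8],
 [0.8, 9.2]].

Step 3 — invert S. det(S) = 8.1667·9.2 - (0.8)² = 74.4933.
  S^{-1} = (1/det) · [[d, -b], [-b, a]] = [[0.1235, -0.0107],
 [-0.0107, 0.1096]].

Step 4 — quadratic form (x̄ - mu_0)^T · S^{-1} · (x̄ - mu_0):
  S^{-1} · (x̄ - mu_0) = (0.5056, -0.3701),
  (x̄ - mu_0)^T · [...] = (3.8333)·(0.5056) + (-3)·(-0.3701) = 3.0484.

Step 5 — scale by n: T² = 6 · 3.0484 = 18.2907.

T² ≈ 18.2907


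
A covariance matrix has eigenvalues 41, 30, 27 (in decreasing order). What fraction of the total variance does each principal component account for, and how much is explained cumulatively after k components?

Step 1 — total variance = trace(Sigma) = Σ λ_i = 41 + 30 + 27 = 98.

Step 2 — fraction explained by component i = λ_i / Σ λ:
  PC1: 41/98 = 0.4184
  PC2: 30/98 = 0.3061
  PC3: 27/98 = 0.2755

Step 3 — cumulative fraction after k components = (λ_1 + ... + λ_k) / Σ λ:
  k = 1: 41/98 = 0.4184
  k = 2: (41 + 30)/98 = 71/98 = 0.7245
  k = 3: (41 + 30 + 27)/98 = 98/98 = 1

Summary (fraction, with percent):

explained: PC1 0.4184 (41.84%), PC2 0.3061 (30.61%), PC3 0.2755 (27.55%);  cumulative: 0.4184, 0.7245, 1


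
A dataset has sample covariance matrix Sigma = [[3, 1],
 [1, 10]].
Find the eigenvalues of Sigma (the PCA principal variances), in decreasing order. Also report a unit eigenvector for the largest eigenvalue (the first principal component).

Step 1 — characteristic polynomial of 2×2 Sigma:
  det(Sigma - λI) = λ² - trace · λ + det = 0.
  trace = 3 + 10 = 13, det = 3·10 - (1)² = 29.
Step 2 — discriminant:
  Δ = trace² - 4·det = 169 - 116 = 53.
Step 3 — eigenvalues:
  λ = (trace ± √Δ)/2 = (13 ± 7.2801)/2,
  λ_1 = 10.1401,  λ_2 = 2.8599.

Step 4 — unit eigenvector for λ_1: solve (Sigma - λ_1 I)v = 0. First row:
  (3 - 10.1401)·v_x + (1)·v_y = 0, i.e. (-7.1401)·v_x + (1)·v_y = 0,
  so v ∝ (b, λ_1 - a) = (1, 7.1401) = u.
  ||u|| = √((1)² + (7.1401)²) = √(51.9804) ≈ 7.2097,
  v_1 = u/||u|| ≈ (0.1387, 0.9903) (||v_1|| = 1).

λ_1 = 10.1401,  λ_2 = 2.8599;  v_1 ≈ (0.1387, 0.9903)


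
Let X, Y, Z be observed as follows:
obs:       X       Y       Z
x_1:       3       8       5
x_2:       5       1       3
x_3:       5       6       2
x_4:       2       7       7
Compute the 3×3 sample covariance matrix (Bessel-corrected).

Step 1 — column means:
  mean(X) = (3 + 5 + 5 + 2) / 4 = 15/4 = 3.75
  mean(Y) = (8 + 1 + 6 + 7) / 4 = 22/4 = 5.5
  mean(Z) = (5 + 3 + 2 + 7) / 4 = 17/4 = 4.25

Step 2 — sample covariance S[i,j] = (1/(n-1)) · Σ_k (x_{k,i} - mean_i) · (x_{k,j} - mean_j), with n-1 = 3.
  S[X,X] = ((-0.75)·(-0.75) + (1.25)·(1.25) + (1.25)·(1.25) + (-1.75)·(-1.75)) / 3 = 6.75/3 = 2.25
  S[X,Y] = ((-0.75)·(2.5) + (1.25)·(-4.5) + (1.25)·(0.5) + (-1.75)·(1.5)) / 3 = -9.5/3 = -3.1667
  S[X,Z] = ((-0.75)·(0.75) + (1.25)·(-1.25) + (1.25)·(-2.25) + (-1.75)·(2.75)) / 3 = -9.75/3 = -3.25
  S[Y,Y] = ((2.5)·(2.5) + (-4.5)·(-4.5) + (0.5)·(0.5) + (1.5)·(1.5)) / 3 = 29/3 = 9.6667
  S[Y,Z] = ((2.5)·(0.75) + (-4.5)·(-1.25) + (0.5)·(-2.25) + (1.5)·(2.75)) / 3 = 10.5/3 = 3.5
  S[Z,Z] = ((0.75)·(0.75) + (-1.25)·(-1.25) + (-2.25)·(-2.25) + (2.75)·(2.75)) / 3 = 14.75/3 = 4.9167

S is symmetric (S[j,i] = S[i,j]). Assembling:

S = [[2.25, -3.1667, -3.25],
 [-3.1667, 9.6667, 3.5],
 [-3.25, 3.5, 4.9167]]


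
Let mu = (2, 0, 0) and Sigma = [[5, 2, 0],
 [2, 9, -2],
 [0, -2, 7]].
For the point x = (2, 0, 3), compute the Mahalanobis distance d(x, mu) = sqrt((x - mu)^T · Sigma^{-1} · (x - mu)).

Step 1 — centre the observation: (x - mu) = (0, 0, 3).

Step 2 — invert Sigma (cofactor / det for 3×3, or solve directly):
  Sigma^{-1} = [[0.221, -0.0524, -0.015],
 [-0.0524, 0.1311, 0.0375],
 [-0.015, 0.0375, 0.1536]].

Step 3 — form the quadratic (x - mu)^T · Sigma^{-1} · (x - mu):
  Sigma^{-1} · (x - mu) = (-0.0449, 0.1124, 0.4607).
  (x - mu)^T · [Sigma^{-1} · (x - mu)] = (0)·(-0.0449) + (0)·(0.1124) + (3)·(0.4607) = 1.382.

Step 4 — take square root: d = √(1.382) ≈ 1.1756.

d(x, mu) = √(1.382) ≈ 1.1756


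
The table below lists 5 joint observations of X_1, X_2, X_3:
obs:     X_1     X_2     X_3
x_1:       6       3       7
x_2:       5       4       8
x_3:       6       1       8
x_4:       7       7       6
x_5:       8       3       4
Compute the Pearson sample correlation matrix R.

Step 1 — column means:
  mean(X_1) = (6 + 5 + 6 + 7 + 8) / 5 = 32/5 = 6.4
  mean(X_2) = (3 + 4 + 1 + 7 + 3) / 5 = 18/5 = 3.6
  mean(X_3) = (7 + 8 + 8 + 6 + 4) / 5 = 33/5 = 6.6

Step 2 — sample variances and covariances s[i,j] = (1/(n-1)) · Σ_k (x_{k,i} - mean_i) · (x_{k,j} - mean_j), with n-1 = 4:
  s[X_1,X_1] = ((-0.4)·(-0.4) + (-1.4)·(-1.4) + (-0.4)·(-0.4) + (0.6)·(0.6) + (1.6)·(1.6)) / 4 = 5.2/4 = 1.3
  s[X_1,X_2] = ((-0.4)·(-0.6) + (-1.4)·(0.4) + (-0.4)·(-2.6) + (0.6)·(3.4) + (1.6)·(-0.6)) / 4 = 1.8/4 = 0.45
  s[X_1,X_3] = ((-0.4)·(0.4) + (-1.4)·(1.4) + (-0.4)·(1.4) + (0.6)·(-0.6) + (1.6)·(-2.6)) / 4 = -7.2/4 = -1.8
  s[X_2,X_2] = ((-0.6)·(-0.6) + (0.4)·(0.4) + (-2.6)·(-2.6) + (3.4)·(3.4) + (-0.6)·(-0.6)) / 4 = 19.2/4 = 4.8
  s[X_2,X_3] = ((-0.6)·(0.4) + (0.4)·(1.4) + (-2.6)·(1.4) + (3.4)·(-0.6) + (-0.6)·(-2.6)) / 4 = -3.8/4 = -0.95
  s[X_3,X_3] = ((0.4)·(0.4) + (1.4)·(1.4) + (1.4)·(1.4) + (-0.6)·(-0.6) + (-2.6)·(-2.6)) / 4 = 11.2/4 = 2.8
  Sample standard deviations s_i = √(s[i,i]):
  s(X_1) = √(1.3) = 1.1402
  s(X_2) = √(4.8) = 2.1909
  s(X_3) = √(2.8) = 1.6733

Step 3 — r_{ij} = s_{ij} / (s_i · s_j):
  r[X_1,X_1] = 1 (diagonal).
  r[X_1,X_2] = 0.45 / (1.1402 · 2.1909) = 0.45 / 2.498 = 0.1801
  r[X_1,X_3] = -1.8 / (1.1402 · 1.6733) = -1.8 / 1.9079 = -0.9435
  r[X_2,X_2] = 1 (diagonal).
  r[X_2,X_3] = -0.95 / (2.1909 · 1.6733) = -0.95 / 3.6661 = -0.2591
  r[X_3,X_3] = 1 (diagonal).

R is symmetric with unit diagonal. Assembling:

R = [[1, 0.1801, -0.9435],
 [0.1801, 1, -0.2591],
 [-0.9435, -0.2591, 1]]


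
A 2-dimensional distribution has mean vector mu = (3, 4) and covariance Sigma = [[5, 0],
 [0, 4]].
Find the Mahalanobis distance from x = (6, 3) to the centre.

Step 1 — centre the observation: (x - mu) = (3, -1).

Step 2 — invert Sigma. det(Sigma) = 5·4 - (0)² = 20.
  Sigma^{-1} = (1/det) · [[d, -b], [-b, a]] = [[0.2, 0],
 [0, 0.25]].

Step 3 — form the quadratic (x - mu)^T · Sigma^{-1} · (x - mu):
  Sigma^{-1} · (x - mu) = (0.6, -0.25).
  (x - mu)^T · [Sigma^{-1} · (x - mu)] = (3)·(0.6) + (-1)·(-0.25) = 2.05.

Step 4 — take square root: d = √(2.05) ≈ 1.4318.

d(x, mu) = √(2.05) ≈ 1.4318


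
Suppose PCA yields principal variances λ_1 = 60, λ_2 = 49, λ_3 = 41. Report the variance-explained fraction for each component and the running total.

Step 1 — total variance = trace(Sigma) = Σ λ_i = 60 + 49 + 41 = 150.

Step 2 — fraction explained by component i = λ_i / Σ λ:
  PC1: 60/150 = 0.4
  PC2: 49/150 = 0.3267
  PC3: 41/150 = 0.2733

Step 3 — cumulative fraction after k components = (λ_1 + ... + λ_k) / Σ λ:
  k = 1: 60/150 = 0.4
  k = 2: (60 + 49)/150 = 109/150 = 0.7267
  k = 3: (60 + 49 + 41)/150 = 150/150 = 1

Summary (fraction, with percent):

explained: PC1 0.4 (40%), PC2 0.3267 (32.67%), PC3 0.2733 (27.33%);  cumulative: 0.4, 0.7267, 1


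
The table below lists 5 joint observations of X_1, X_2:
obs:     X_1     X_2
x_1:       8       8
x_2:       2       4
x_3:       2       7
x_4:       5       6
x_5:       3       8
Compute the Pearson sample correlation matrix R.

Step 1 — column means:
  mean(X_1) = (8 + 2 + 2 + 5 + 3) / 5 = 20/5 = 4
  mean(X_2) = (8 + 4 + 7 + 6 + 8) / 5 = 33/5 = 6.6

Step 2 — sample variances and covariances s[i,j] = (1/(n-1)) · Σ_k (x_{k,i} - mean_i) · (x_{k,j} - mean_j), with n-1 = 4:
  s[X_1,X_1] = ((4)·(4) + (-2)·(-2) + (-2)·(-2) + (1)·(1) + (-1)·(-1)) / 4 = 26/4 = 6.5
  s[X_1,X_2] = ((4)·(1.4) + (-2)·(-2.6) + (-2)·(0.4) + (1)·(-0.6) + (-1)·(1.4)) / 4 = 8/4 = 2
  s[X_2,X_2] = ((1.4)·(1.4) + (-2.6)·(-2.6) + (0.4)·(0.4) + (-0.6)·(-0.6) + (1.4)·(1.4)) / 4 = 11.2/4 = 2.8
  Sample standard deviations s_i = √(s[i,i]):
  s(X_1) = √(6.5) = 2.5495
  s(X_2) = √(2.8) = 1.6733

Step 3 — r_{ij} = s_{ij} / (s_i · s_j):
  r[X_1,X_1] = 1 (diagonal).
  r[X_1,X_2] = 2 / (2.5495 · 1.6733) = 2 / 4.2661 = 0.4688
  r[X_2,X_2] = 1 (diagonal).

R is symmetric with unit diagonal. Assembling:

R = [[1, 0.4688],
 [0.4688, 1]]


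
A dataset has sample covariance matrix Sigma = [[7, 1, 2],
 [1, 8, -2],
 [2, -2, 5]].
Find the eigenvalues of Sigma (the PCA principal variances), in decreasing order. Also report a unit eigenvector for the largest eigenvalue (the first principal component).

Step 1 — characteristic polynomial p(λ) = det(λI - Sigma) = λ³ - tr·λ² + c_1·λ - det, where tr = trace, c_1 = sum of the principal 2×2 minors, det = det(Sigma):
  tr = 7 + 8 + 5 = 20,
  c_1 = (7·8 - (1)²) + (7·5 - (2)²) + (8·5 - (-2)²) = 55 + 31 + 36 = 122,
  det = 7·(8·5 - (-2)²) - (1)·((1)·5 - (-2)·(2)) + (2)·((1)·(-2) - 8·(2)) = 7·(36) - (1)·(9) + (2)·(-18) = 207.
  So p(λ) = λ³ - 20λ² + 122λ - 207.
Step 2 — look for an integer root (rational root theorem: any rational root is an integer divisor of 207). Testing λ = 9:
  p(9) = 729 - 1620 + 1098 - 207 = 0  ✓
  Dividing out (λ - 9): p(λ) = (λ - 9)(λ² - 11λ + 23).
Step 3 — remaining eigenvalues from the quadratic λ² - 11λ + 23 = 0:
  Δ = 11² - 4·23 = 121 - 92 = 29,  λ = (11 ± √29)/2 = (11 ± 5.3852)/2 ≈ 8.1926 or 2.8074.
  Sorted: λ_1 = 9,  λ_2 = 8.1926,  λ_3 = 2.8074  (check: sum = 20 = tr ✓).

Step 4 — unit eigenvector for λ_1 = 9: v spans the null space of (Sigma - λ_1 I), whose rows are
  r_1 = (-2, 1, 2),  r_2 = (1, -1, -2),  r_3 = (2, -2, -4).
  v is orthogonal to every row, so take v ∝ r_1 × r_2 = ((1)·(-2) - (2)·(-1), (2)·(1) - (-2)·(-2), (-2)·(-1) - (1)·(1)) = (0, -2, 1).
  Rescale (multiply by -1 so the first nonzero entry is positive): u = (0, 2, -1).
  ||u|| = √((0)² + (2)² + (-1)²) = √(5) ≈ 2.2361,  v_1 = u/||u|| ≈ (0, 0.8944, -0.4472) (||v_1|| = 1).

λ_1 = 9,  λ_2 = 8.1926,  λ_3 = 2.8074;  v_1 ≈ (0, 0.8944, -0.4472)


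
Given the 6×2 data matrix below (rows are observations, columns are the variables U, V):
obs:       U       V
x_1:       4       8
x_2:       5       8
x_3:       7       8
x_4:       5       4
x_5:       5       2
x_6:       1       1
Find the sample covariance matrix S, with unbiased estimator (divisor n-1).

Step 1 — column means:
  mean(U) = (4 + 5 + 7 + 5 + 5 + 1) / 6 = 27/6 = 4.5
  mean(V) = (8 + 8 + 8 + 4 + 2 + 1) / 6 = 31/6 = 5.1667

Step 2 — sample covariance S[i,j] = (1/(n-1)) · Σ_k (x_{k,i} - mean_i) · (x_{k,j} - mean_j), with n-1 = 5.
  S[U,U] = ((-0.5)·(-0.5) + (0.5)·(0.5) + (2.5)·(2.5) + (0.5)·(0.5) + (0.5)·(0.5) + (-3.5)·(-3.5)) / 5 = 19.5/5 = 3.9
  S[U,V] = ((-0.5)·(2.8333) + (0.5)·(2.8333) + (2.5)·(2.8333) + (0.5)·(-1.1667) + (0.5)·(-3.1667) + (-3.5)·(-4.1667)) / 5 = 19.5/5 = 3.9
  S[V,V] = ((2.8333)·(2.8333) + (2.8333)·(2.8333) + (2.8333)·(2.8333) + (-1.1667)·(-1.1667) + (-3.1667)·(-3.1667) + (-4.1667)·(-4.1667)) / 5 = 52.8333/5 = 10.5667

S is symmetric (S[j,i] = S[i,j]). Assembling:

S = [[3.9, 3.9],
 [3.9, 10.5667]]


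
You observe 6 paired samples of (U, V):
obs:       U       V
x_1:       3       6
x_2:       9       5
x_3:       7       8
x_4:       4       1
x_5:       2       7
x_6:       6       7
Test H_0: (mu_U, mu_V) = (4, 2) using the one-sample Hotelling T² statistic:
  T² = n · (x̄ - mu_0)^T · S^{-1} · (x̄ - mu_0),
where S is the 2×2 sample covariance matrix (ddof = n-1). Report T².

Step 1 — sample mean vector:
  mean(U) = (3 + 9 + 7 + 4 + 2 + 6) / 6 = 31/6 = 5.1667
  mean(V) = (6 + 5 + 8 + 1 + 7 + 7) / 6 = 34/6 = 5.6667
  x̄ = (5.1667, 5.6667),  deviation x̄ - mu_0 = (5.1667, 5.6667) - (4, 2) = (1.1667, 3.6667).

Step 2 — sample covariance matrix, S[i,j] = (1/(n-1)) · Σ_k (x_{k,i} - mean_i) · (x_{k,j} - mean_j), divisor n-1 = 5:
  S[U,U] = ((-2.1667)·(-2.1667) + (3.8333)·(3.8333) + (1.8333)·(1.8333) + (-1.1667)·(-1.1667) + (-3.1667)·(-3.1667) + (0.8333)·(0.8333)) / 5 = 34.8333/5 = 6.9667
  S[U,V] = ((-2.1667)·(0.3333) + (3.8333)·(-0.6667) + (1.8333)·(2.3333) + (-1.1667)·(-4.6667) + (-3.1667)·(1.3333) + (0.8333)·(1.3333)) / 5 = 3.3333/5 = 0.6667
  S[V,V] = ((0.3333)·(0.3333) + (-0.6667)·(-0.6667) + (2.3333)·(2.3333) + (-4.6667)·(-4.6667) + (1.3333)·(1.3333) + (1.3333)·(1.3333)) / 5 = 31.3333/5 = 6.2667
  S = [[6.9667, 0.6667],
 [0.6667, 6.2667]].

Step 3 — invert S. det(S) = 6.9667·6.2667 - (0.6667)² = 43.2133.
  S^{-1} = (1/det) · [[d, -b], [-b, a]] = [[0.145, -0.0154],
 [-0.0154, 0.1612]].

Step 4 — quadratic form (x̄ - mu_0)^T · S^{-1} · (x̄ - mu_0):
  S^{-1} · (x̄ - mu_0) = (0.1126, 0.5731),
  (x̄ - mu_0)^T · [...] = (1.1667)·(0.1126) + (3.6667)·(0.5731) = 2.2328.

Step 5 — scale by n: T² = 6 · 2.2328 = 13.3971.

T² ≈ 13.3971


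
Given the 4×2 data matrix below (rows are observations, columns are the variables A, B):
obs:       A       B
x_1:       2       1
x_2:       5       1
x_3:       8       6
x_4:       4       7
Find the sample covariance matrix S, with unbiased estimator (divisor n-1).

Step 1 — column means:
  mean(A) = (2 + 5 + 8 + 4) / 4 = 19/4 = 4.75
  mean(B) = (1 + 1 + 6 + 7) / 4 = 15/4 = 3.75

Step 2 — sample covariance S[i,j] = (1/(n-1)) · Σ_k (x_{k,i} - mean_i) · (x_{k,j} - mean_j), with n-1 = 3.
  S[A,A] = ((-2.75)·(-2.75) + (0.25)·(0.25) + (3.25)·(3.25) + (-0.75)·(-0.75)) / 3 = 18.75/3 = 6.25
  S[A,B] = ((-2.75)·(-2.75) + (0.25)·(-2.75) + (3.25)·(2.25) + (-0.75)·(3.25)) / 3 = 11.75/3 = 3.9167
  S[B,B] = ((-2.75)·(-2.75) + (-2.75)·(-2.75) + (2.25)·(2.25) + (3.25)·(3.25)) / 3 = 30.75/3 = 10.25

S is symmetric (S[j,i] = S[i,j]). Assembling:

S = [[6.25, 3.9167],
 [3.9167, 10.25]]


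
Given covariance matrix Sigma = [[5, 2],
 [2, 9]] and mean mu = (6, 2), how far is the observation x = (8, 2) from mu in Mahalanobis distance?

Step 1 — centre the observation: (x - mu) = (2, 0).

Step 2 — invert Sigma. det(Sigma) = 5·9 - (2)² = 41.
  Sigma^{-1} = (1/det) · [[d, -b], [-b, a]] = [[0.2195, -0.0488],
 [-0.0488, 0.122]].

Step 3 — form the quadratic (x - mu)^T · Sigma^{-1} · (x - mu):
  Sigma^{-1} · (x - mu) = (0.439, -0.0976).
  (x - mu)^T · [Sigma^{-1} · (x - mu)] = (2)·(0.439) + (0)·(-0.0976) = 0.878.

Step 4 — take square root: d = √(0.878) ≈ 0.937.

d(x, mu) = √(0.878) ≈ 0.937


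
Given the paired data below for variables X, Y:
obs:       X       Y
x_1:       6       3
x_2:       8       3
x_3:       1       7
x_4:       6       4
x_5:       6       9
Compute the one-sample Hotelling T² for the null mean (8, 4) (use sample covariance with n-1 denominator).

Step 1 — sample mean vector:
  mean(X) = (6 + 8 + 1 + 6 + 6) / 5 = 27/5 = 5.4
  mean(Y) = (3 + 3 + 7 + 4 + 9) / 5 = 26/5 = 5.2
  x̄ = (5.4, 5.2),  deviation x̄ - mu_0 = (5.4, 5.2) - (8, 4) = (-2.6, 1.2).

Step 2 — sample covariance matrix, S[i,j] = (1/(n-1)) · Σ_k (x_{k,i} - mean_i) · (x_{k,j} - mean_j), divisor n-1 = 4:
  S[X,X] = ((0.6)·(0.6) + (2.6)·(2.6) + (-4.4)·(-4.4) + (0.6)·(0.6) + (0.6)·(0.6)) / 4 = 27.2/4 = 6.8
  S[X,Y] = ((0.6)·(-2.2) + (2.6)·(-2.2) + (-4.4)·(1.8) + (0.6)·(-1.2) + (0.6)·(3.8)) / 4 = -13.4/4 = -3.35
  S[Y,Y] = ((-2.2)·(-2.2) + (-2.2)·(-2.2) + (1.8)·(1.8) + (-1.2)·(-1.2) + (3.8)·(3.8)) / 4 = 28.8/4 = 7.2
  S = [[6.8, -3.35],
 [-3.35, 7.2]].

Step 3 — invert S. det(S) = 6.8·7.2 - (-3.35)² = 37.7375.
  S^{-1} = (1/det) · [[d, -b], [-b, a]] = [[0.1908, 0.0888],
 [0.0888, 0.1802]].

Step 4 — quadratic form (x̄ - mu_0)^T · S^{-1} · (x̄ - mu_0):
  S^{-1} · (x̄ - mu_0) = (-0.3895, -0.0146),
  (x̄ - mu_0)^T · [...] = (-2.6)·(-0.3895) + (1.2)·(-0.0146) = 0.9953.

Step 5 — scale by n: T² = 5 · 0.9953 = 4.9765.

T² ≈ 4.9765


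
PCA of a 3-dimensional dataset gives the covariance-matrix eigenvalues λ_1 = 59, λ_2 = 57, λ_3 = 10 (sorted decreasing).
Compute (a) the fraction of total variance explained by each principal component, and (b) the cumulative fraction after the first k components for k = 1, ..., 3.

Step 1 — total variance = trace(Sigma) = Σ λ_i = 59 + 57 + 10 = 126.

Step 2 — fraction explained by component i = λ_i / Σ λ:
  PC1: 59/126 = 0.4683
  PC2: 57/126 = 0.4524
  PC3: 10/126 = 0.0794

Step 3 — cumulative fraction after k components = (λ_1 + ... + λ_k) / Σ λ:
  k = 1: 59/126 = 0.4683
  k = 2: (59 + 57)/126 = 116/126 = 0.9206
  k = 3: (59 + 57 + 10)/126 = 126/126 = 1

Summary (fraction, with percent):

explained: PC1 0.4683 (46.83%), PC2 0.4524 (45.24%), PC3 0.0794 (7.94%);  cumulative: 0.4683, 0.9206, 1


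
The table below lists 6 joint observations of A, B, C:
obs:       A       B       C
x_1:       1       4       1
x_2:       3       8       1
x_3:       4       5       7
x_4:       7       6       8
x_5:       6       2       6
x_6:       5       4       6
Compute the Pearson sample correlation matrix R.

Step 1 — column means:
  mean(A) = (1 + 3 + 4 + 7 + 6 + 5) / 6 = 26/6 = 4.3333
  mean(B) = (4 + 8 + 5 + 6 + 2 + 4) / 6 = 29/6 = 4.8333
  mean(C) = (1 + 1 + 7 + 8 + 6 + 6) / 6 = 29/6 = 4.8333

Step 2 — sample variances and covariances s[i,j] = (1/(n-1)) · Σ_k (x_{k,i} - mean_i) · (x_{k,j} - mean_j), with n-1 = 5:
  s[A,A] = ((-3.3333)·(-3.3333) + (-1.3333)·(-1.3333) + (-0.3333)·(-0.3333) + (2.6667)·(2.6667) + (1.6667)·(1.6667) + (0.6667)·(0.6667)) / 5 = 23.3333/5 = 4.6667
  s[A,B] = ((-3.3333)·(-0.8333) + (-1.3333)·(3.1667) + (-0.3333)·(0.1667) + (2.6667)·(1.1667) + (1.6667)·(-2.8333) + (0.6667)·(-0.8333)) / 5 = -3.6667/5 = -0.7333
  s[A,C] = ((-3.3333)·(-3.8333) + (-1.3333)·(-3.8333) + (-0.3333)·(2.1667) + (2.6667)·(3.1667) + (1.6667)·(1.1667) + (0.6667)·(1.1667)) / 5 = 28.3333/5 = 5.6667
  s[B,B] = ((-0.8333)·(-0.8333) + (3.1667)·(3.1667) + (0.1667)·(0.1667) + (1.1667)·(1.1667) + (-2.8333)·(-2.8333) + (-0.8333)·(-0.8333)) / 5 = 20.8333/5 = 4.1667
  s[B,C] = ((-0.8333)·(-3.8333) + (3.1667)·(-3.8333) + (0.1667)·(2.1667) + (1.1667)·(3.1667) + (-2.8333)·(1.1667) + (-0.8333)·(1.1667)) / 5 = -9.1667/5 = -1.8333
  s[C,C] = ((-3.8333)·(-3.8333) + (-3.8333)·(-3.8333) + (2.1667)·(2.1667) + (3.1667)·(3.1667) + (1.1667)·(1.1667) + (1.1667)·(1.1667)) / 5 = 46.8333/5 = 9.3667
  Sample standard deviations s_i = √(s[i,i]):
  s(A) = √(4.6667) = 2.1602
  s(B) = √(4.1667) = 2.0412
  s(C) = √(9.3667) = 3.0605

Step 3 — r_{ij} = s_{ij} / (s_i · s_j):
  r[A,A] = 1 (diagonal).
  r[A,B] = -0.7333 / (2.1602 · 2.0412) = -0.7333 / 4.4096 = -0.1663
  r[A,C] = 5.6667 / (2.1602 · 3.0605) = 5.6667 / 6.6114 = 0.8571
  r[B,B] = 1 (diagonal).
  r[B,C] = -1.8333 / (2.0412 · 3.0605) = -1.8333 / 6.2472 = -0.2935
  r[C,C] = 1 (diagonal).

R is symmetric with unit diagonal. Assembling:

R = [[1, -0.1663, 0.8571],
 [-0.1663, 1, -0.2935],
 [0.8571, -0.2935, 1]]


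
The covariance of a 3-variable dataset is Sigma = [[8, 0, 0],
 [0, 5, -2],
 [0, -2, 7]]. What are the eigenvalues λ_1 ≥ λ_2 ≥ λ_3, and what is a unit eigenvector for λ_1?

Step 1 — characteristic polynomial p(λ) = det(λI - Sigma) = λ³ - tr·λ² + c_1·λ - det, where tr = trace, c_1 = sum of the principal 2×2 minors, det = det(Sigma):
  tr = 8 + 5 + 7 = 20,
  c_1 = (8·5 - (0)²) + (8·7 - (0)²) + (5·7 - (-2)²) = 40 + 56 + 31 = 127,
  det = 8·(5·7 - (-2)²) - (0)·((0)·7 - (-2)·(0)) + (0)·((0)·(-2) - 5·(0)) = 8·(31) - (0)·(0) + (0)·(0) = 248.
  So p(λ) = λ³ - 20λ² + 127λ - 248.
Step 2 — look for an integer root (rational root theorem: any rational root is an integer divisor of 248). Testing λ = 8:
  p(8) = 512 - 1280 + 1016 - 248 = 0  ✓
  Dividing out (λ - 8): p(λ) = (λ - 8)(λ² - 12λ + 31).
Step 3 — remaining eigenvalues from the quadratic λ² - 12λ + 31 = 0:
  Δ = 12² - 4·31 = 144 - 124 = 20,  λ = (12 ± √20)/2 = (12 ± 4.4721)/2 ≈ 8.2361 or 3.7639.
  Sorted: λ_1 = 8.2361,  λ_2 = 8,  λ_3 = 3.7639  (check: sum = 20 = tr ✓).

Step 4 — unit eigenvector for λ_1 ≈ 8.2361: v spans the null space of (Sigma - λ_1 I), whose rows are
  r_1 = (-0.2361, 0, 0),  r_2 = (0, -3.2361, -2),  r_3 = (0, -2, -1.2361).
  v is orthogonal to every row, so take v ∝ r_1 × r_2 = ((0)·(-2) - (0)·(-3.2361), (0)·(0) - (-0.2361)·(-2), (-0.2361)·(-3.2361) - (0)·(0)) ≈ (0, -0.4721, 0.7639).
  Rescale (multiply by -1 so the first nonzero entry is positive): u = (0, 0.4721, -0.7639).
  ||u|| = √((0)² + (0.4721)² + (-0.7639)²) = √(0.8065) ≈ 0.8981,  v_1 = u/||u|| ≈ (0, 0.5257, -0.8507) (||v_1|| = 1).

λ_1 = 8.2361,  λ_2 = 8,  λ_3 = 3.7639;  v_1 ≈ (0, 0.5257, -0.8507)


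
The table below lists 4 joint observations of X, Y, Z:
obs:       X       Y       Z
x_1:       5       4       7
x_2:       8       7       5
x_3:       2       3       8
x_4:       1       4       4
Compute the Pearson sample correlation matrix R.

Step 1 — column means:
  mean(X) = (5 + 8 + 2 + 1) / 4 = 16/4 = 4
  mean(Y) = (4 + 7 + 3 + 4) / 4 = 18/4 = 4.5
  mean(Z) = (7 + 5 + 8 + 4) / 4 = 24/4 = 6

Step 2 — sample variances and covariances s[i,j] = (1/(n-1)) · Σ_k (x_{k,i} - mean_i) · (x_{k,j} - mean_j), with n-1 = 3:
  s[X,X] = ((1)·(1) + (4)·(4) + (-2)·(-2) + (-3)·(-3)) / 3 = 30/3 = 10
  s[X,Y] = ((1)·(-0.5) + (4)·(2.5) + (-2)·(-1.5) + (-3)·(-0.5)) / 3 = 14/3 = 4.6667
  s[X,Z] = ((1)·(1) + (4)·(-1) + (-2)·(2) + (-3)·(-2)) / 3 = -1/3 = -0.3333
  s[Y,Y] = ((-0.5)·(-0.5) + (2.5)·(2.5) + (-1.5)·(-1.5) + (-0.5)·(-0.5)) / 3 = 9/3 = 3
  s[Y,Z] = ((-0.5)·(1) + (2.5)·(-1) + (-1.5)·(2) + (-0.5)·(-2)) / 3 = -5/3 = -1.6667
  s[Z,Z] = ((1)·(1) + (-1)·(-1) + (2)·(2) + (-2)·(-2)) / 3 = 10/3 = 3.3333
  Sample standard deviations s_i = √(s[i,i]):
  s(X) = √(10) = 3.1623
  s(Y) = √(3) = 1.7321
  s(Z) = √(3.3333) = 1.8257

Step 3 — r_{ij} = s_{ij} / (s_i · s_j):
  r[X,X] = 1 (diagonal).
  r[X,Y] = 4.6667 / (3.1623 · 1.7321) = 4.6667 / 5.4772 = 0.852
  r[X,Z] = -0.3333 / (3.1623 · 1.8257) = -0.3333 / 5.7735 = -0.0577
  r[Y,Y] = 1 (diagonal).
  r[Y,Z] = -1.6667 / (1.7321 · 1.8257) = -1.6667 / 3.1623 = -0.527
  r[Z,Z] = 1 (diagonal).

R is symmetric with unit diagonal. Assembling:

R = [[1, 0.852, -0.0577],
 [0.852, 1, -0.527],
 [-0.0577, -0.527, 1]]


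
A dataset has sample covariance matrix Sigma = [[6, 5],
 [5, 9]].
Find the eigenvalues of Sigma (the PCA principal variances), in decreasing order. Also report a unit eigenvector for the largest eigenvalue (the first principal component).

Step 1 — characteristic polynomial of 2×2 Sigma:
  det(Sigma - λI) = λ² - trace · λ + det = 0.
  trace = 6 + 9 = 15, det = 6·9 - (5)² = 29.
Step 2 — discriminant:
  Δ = trace² - 4·det = 225 - 116 = 109.
Step 3 — eigenvalues:
  λ = (trace ± √Δ)/2 = (15 ± 10.4403)/2,
  λ_1 = 12.7202,  λ_2 = 2.2798.

Step 4 — unit eigenvector for λ_1: solve (Sigma - λ_1 I)v = 0. First row:
  (6 - 12.7202)·v_x + (5)·v_y = 0, i.e. (-6.7202)·v_x + (5)·v_y = 0,
  so v ∝ (b, λ_1 - a) = (5, 6.7202) = u.
  ||u|| = √((5)² + (6.7202)²) = √(70.1605) ≈ 8.3762,
  v_1 = u/||u|| ≈ (0.5969, 0.8023) (||v_1|| = 1).

λ_1 = 12.7202,  λ_2 = 2.2798;  v_1 ≈ (0.5969, 0.8023)


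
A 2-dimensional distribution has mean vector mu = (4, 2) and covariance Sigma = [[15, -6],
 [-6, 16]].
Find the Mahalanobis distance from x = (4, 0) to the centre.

Step 1 — centre the observation: (x - mu) = (0, -2).

Step 2 — invert Sigma. det(Sigma) = 15·16 - (-6)² = 204.
  Sigma^{-1} = (1/det) · [[d, -b], [-b, a]] = [[0.0784, 0.0294],
 [0.0294, 0.0735]].

Step 3 — form the quadratic (x - mu)^T · Sigma^{-1} · (x - mu):
  Sigma^{-1} · (x - mu) = (-0.0588, -0.1471).
  (x - mu)^T · [Sigma^{-1} · (x - mu)] = (0)·(-0.0588) + (-2)·(-0.1471) = 0.2941.

Step 4 — take square root: d = √(0.2941) ≈ 0.5423.

d(x, mu) = √(0.2941) ≈ 0.5423


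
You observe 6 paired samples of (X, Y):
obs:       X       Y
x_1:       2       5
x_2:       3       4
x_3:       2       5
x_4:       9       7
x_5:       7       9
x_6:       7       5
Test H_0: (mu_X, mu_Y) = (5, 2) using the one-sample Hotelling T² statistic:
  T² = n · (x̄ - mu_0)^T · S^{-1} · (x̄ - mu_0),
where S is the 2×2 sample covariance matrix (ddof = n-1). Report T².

Step 1 — sample mean vector:
  mean(X) = (2 + 3 + 2 + 9 + 7 + 7) / 6 = 30/6 = 5
  mean(Y) = (5 + 4 + 5 + 7 + 9 + 5) / 6 = 35/6 = 5.8333
  x̄ = (5, 5.8333),  deviation x̄ - mu_0 = (5, 5.8333) - (5, 2) = (0, 3.8333).

Step 2 — sample covariance matrix, S[i,j] = (1/(n-1)) · Σ_k (x_{k,i} - mean_i) · (x_{k,j} - mean_j), divisor n-1 = 5:
  S[X,X] = ((-3)·(-3) + (-2)·(-2) + (-3)·(-3) + (4)·(4) + (2)·(2) + (2)·(2)) / 5 = 46/5 = 9.2
  S[X,Y] = ((-3)·(-0.8333) + (-2)·(-1.8333) + (-3)·(-0.8333) + (4)·(1.1667) + (2)·(3.1667) + (2)·(-0.8333)) / 5 = 18/5 = 3.6
  S[Y,Y] = ((-0.8333)·(-0.8333) + (-1.8333)·(-1.8333) + (-0.8333)·(-0.8333) + (1.1667)·(1.1667) + (3.1667)·(3.1667) + (-0.8333)·(-0.8333)) / 5 = 16.8333/5 = 3.3667
  S = [[9.2, 3.6],
 [3.6, 3.3667]].

Step 3 — invert S. det(S) = 9.2·3.3667 - (3.6)² = 18.0133.
  S^{-1} = (1/det) · [[d, -b], [-b, a]] = [[0.1869, -0.1999],
 [-0.1999, 0.5107]].

Step 4 — quadratic form (x̄ - mu_0)^T · S^{-1} · (x̄ - mu_0):
  S^{-1} · (x̄ - mu_0) = (-0.7661, 1.9578),
  (x̄ - mu_0)^T · [...] = (0)·(-0.7661) + (3.8333)·(1.9578) = 7.5049.

Step 5 — scale by n: T² = 6 · 7.5049 = 45.0296.

T² ≈ 45.0296


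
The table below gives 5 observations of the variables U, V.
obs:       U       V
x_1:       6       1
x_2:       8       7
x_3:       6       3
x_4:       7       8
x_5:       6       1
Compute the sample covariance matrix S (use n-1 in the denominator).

Step 1 — column means:
  mean(U) = (6 + 8 + 6 + 7 + 6) / 5 = 33/5 = 6.6
  mean(V) = (1 + 7 + 3 + 8 + 1) / 5 = 20/5 = 4

Step 2 — sample covariance S[i,j] = (1/(n-1)) · Σ_k (x_{k,i} - mean_i) · (x_{k,j} - mean_j), with n-1 = 4.
  S[U,U] = ((-0.6)·(-0.6) + (1.4)·(1.4) + (-0.6)·(-0.6) + (0.4)·(0.4) + (-0.6)·(-0.6)) / 4 = 3.2/4 = 0.8
  S[U,V] = ((-0.6)·(-3) + (1.4)·(3) + (-0.6)·(-1) + (0.4)·(4) + (-0.6)·(-3)) / 4 = 10/4 = 2.5
  S[V,V] = ((-3)·(-3) + (3)·(3) + (-1)·(-1) + (4)·(4) + (-3)·(-3)) / 4 = 44/4 = 11

S is symmetric (S[j,i] = S[i,j]). Assembling:

S = [[0.8, 2.5],
 [2.5, 11]]


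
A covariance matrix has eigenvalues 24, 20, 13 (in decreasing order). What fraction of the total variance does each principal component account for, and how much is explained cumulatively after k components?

Step 1 — total variance = trace(Sigma) = Σ λ_i = 24 + 20 + 13 = 57.

Step 2 — fraction explained by component i = λ_i / Σ λ:
  PC1: 24/57 = 0.4211
  PC2: 20/57 = 0.3509
  PC3: 13/57 = 0.2281

Step 3 — cumulative fraction after k components = (λ_1 + ... + λ_k) / Σ λ:
  k = 1: 24/57 = 0.4211
  k = 2: (24 + 20)/57 = 44/57 = 0.7719
  k = 3: (24 + 20 + 13)/57 = 57/57 = 1

Summary (fraction, with percent):

explained: PC1 0.4211 (42.11%), PC2 0.3509 (35.09%), PC3 0.2281 (22.81%);  cumulative: 0.4211, 0.7719, 1


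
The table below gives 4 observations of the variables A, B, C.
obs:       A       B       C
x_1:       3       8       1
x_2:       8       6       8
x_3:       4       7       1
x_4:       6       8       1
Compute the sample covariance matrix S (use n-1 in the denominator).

Step 1 — column means:
  mean(A) = (3 + 8 + 4 + 6) / 4 = 21/4 = 5.25
  mean(B) = (8 + 6 + 7 + 8) / 4 = 29/4 = 7.25
  mean(C) = (1 + 8 + 1 + 1) / 4 = 11/4 = 2.75

Step 2 — sample covariance S[i,j] = (1/(n-1)) · Σ_k (x_{k,i} - mean_i) · (x_{k,j} - mean_j), with n-1 = 3.
  S[A,A] = ((-2.25)·(-2.25) + (2.75)·(2.75) + (-1.25)·(-1.25) + (0.75)·(0.75)) / 3 = 14.75/3 = 4.9167
  S[A,B] = ((-2.25)·(0.75) + (2.75)·(-1.25) + (-1.25)·(-0.25) + (0.75)·(0.75)) / 3 = -4.25/3 = -1.4167
  S[A,C] = ((-2.25)·(-1.75) + (2.75)·(5.25) + (-1.25)·(-1.75) + (0.75)·(-1.75)) / 3 = 19.25/3 = 6.4167
  S[B,B] = ((0.75)·(0.75) + (-1.25)·(-1.25) + (-0.25)·(-0.25) + (0.75)·(0.75)) / 3 = 2.75/3 = 0.9167
  S[B,C] = ((0.75)·(-1.75) + (-1.25)·(5.25) + (-0.25)·(-1.75) + (0.75)·(-1.75)) / 3 = -8.75/3 = -2.9167
  S[C,C] = ((-1.75)·(-1.75) + (5.25)·(5.25) + (-1.75)·(-1.75) + (-1.75)·(-1.75)) / 3 = 36.75/3 = 12.25

S is symmetric (S[j,i] = S[i,j]). Assembling:

S = [[4.9167, -1.4167, 6.4167],
 [-1.4167, 0.9167, -2.9167],
 [6.4167, -2.9167, 12.25]]


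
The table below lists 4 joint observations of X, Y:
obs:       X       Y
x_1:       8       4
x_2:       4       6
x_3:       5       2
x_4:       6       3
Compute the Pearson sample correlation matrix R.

Step 1 — column means:
  mean(X) = (8 + 4 + 5 + 6) / 4 = 23/4 = 5.75
  mean(Y) = (4 + 6 + 2 + 3) / 4 = 15/4 = 3.75

Step 2 — sample variances and covariances s[i,j] = (1/(n-1)) · Σ_k (x_{k,i} - mean_i) · (x_{k,j} - mean_j), with n-1 = 3:
  s[X,X] = ((2.25)·(2.25) + (-1.75)·(-1.75) + (-0.75)·(-0.75) + (0.25)·(0.25)) / 3 = 8.75/3 = 2.9167
  s[X,Y] = ((2.25)·(0.25) + (-1.75)·(2.25) + (-0.75)·(-1.75) + (0.25)·(-0.75)) / 3 = -2.25/3 = -0.75
  s[Y,Y] = ((0.25)·(0.25) + (2.25)·(2.25) + (-1.75)·(-1.75) + (-0.75)·(-0.75)) / 3 = 8.75/3 = 2.9167
  Sample standard deviations s_i = √(s[i,i]):
  s(X) = √(2.9167) = 1.7078
  s(Y) = √(2.9167) = 1.7078

Step 3 — r_{ij} = s_{ij} / (s_i · s_j):
  r[X,X] = 1 (diagonal).
  r[X,Y] = -0.75 / (1.7078 · 1.7078) = -0.75 / 2.9167 = -0.2571
  r[Y,Y] = 1 (diagonal).

R is symmetric with unit diagonal. Assembling:

R = [[1, -0.2571],
 [-0.2571, 1]]
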